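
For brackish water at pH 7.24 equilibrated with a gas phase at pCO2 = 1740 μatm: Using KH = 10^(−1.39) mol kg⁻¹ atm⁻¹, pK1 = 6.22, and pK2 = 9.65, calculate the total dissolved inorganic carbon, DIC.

DIC = 0.816 mmol/kg

[CO2*] = KH · pCO2 = 10^(−1.39) × 1740×10^-6 = 7.088×10^-5 mol/kg
α₀ = 1/(1 + K1/[H⁺] + K1K2/[H⁺]²) = 1/(1 + 10^+1.02 + 10^-1.39) = 0.08687
DIC = [CO2*]/α₀ = 7.088×10^-5 / 0.08687 = 0.816 mmol/kg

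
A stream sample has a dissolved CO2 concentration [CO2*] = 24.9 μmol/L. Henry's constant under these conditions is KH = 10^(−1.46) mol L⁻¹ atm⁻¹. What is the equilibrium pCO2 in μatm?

KH = 10^(−1.46) = 3.467×10^-2 mol L⁻¹ atm⁻¹
pCO2 = [CO2*]/KH = 24.9×10^-6 / 3.467×10^-2 = 7.18×10^-4 atm = 718 μatm

pCO2 = 718 μatm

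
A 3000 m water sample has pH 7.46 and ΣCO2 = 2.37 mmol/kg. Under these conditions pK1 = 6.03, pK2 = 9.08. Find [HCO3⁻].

[HCO3⁻] = 2.23 mmol/kg

α₁ = 1 / (1 + [H⁺]/K1 + K2/[H⁺]) = 1 / (1 + 10^-1.43 + 10^-1.62)
   = 1 / (1 + 0.037154 + 0.023988) = 1/1.0611 = 0.9424
[HCO3⁻] = α₁ × DIC = 0.9424 × 2.37 = 2.23 mmol/kg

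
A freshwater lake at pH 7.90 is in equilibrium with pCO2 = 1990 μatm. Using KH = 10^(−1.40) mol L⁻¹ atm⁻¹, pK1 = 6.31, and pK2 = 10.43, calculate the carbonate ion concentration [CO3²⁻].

[CO2*] = KH · pCO2 = 10^(−1.40) × 1990×10^-6 = 7.922×10^-5 mol/L
α₀ = 1/(1 + K1/[H⁺] + K1K2/[H⁺]²) = 1/(1 + 10^+1.59 + 10^-0.94) = 0.02499
DIC = [CO2*]/α₀ = 7.922×10^-5 / 0.02499 = 3.170 mmol/L
[CO3²⁻] = α₂·DIC; α₂ = 0.002869, so [CO3²⁻] = 0.002869 × 3.170 = 0.00910 mmol/L = 9.10 μmol/L

[CO3²⁻] = 9.10 μmol/L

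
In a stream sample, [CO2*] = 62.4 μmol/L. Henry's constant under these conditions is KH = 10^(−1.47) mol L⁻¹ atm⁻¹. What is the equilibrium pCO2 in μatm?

pCO2 = 1840 μatm

KH = 10^(−1.47) = 3.388×10^-2 mol L⁻¹ atm⁻¹
pCO2 = [CO2*]/KH = 62.4×10^-6 / 3.388×10^-2 = 1.84×10^-3 atm = 1840 μatm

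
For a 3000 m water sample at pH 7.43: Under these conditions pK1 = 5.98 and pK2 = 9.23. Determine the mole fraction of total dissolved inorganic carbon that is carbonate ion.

α₂ = 1 / (1 + [H⁺]/K2 + [H⁺]²/(K1K2)) = 1 / (1 + 10^+1.80 + 10^+0.35)
   = 1 / (1 + 63.096 + 2.2387) = 1/66.334 = 0.01508

α₂ = 0.0151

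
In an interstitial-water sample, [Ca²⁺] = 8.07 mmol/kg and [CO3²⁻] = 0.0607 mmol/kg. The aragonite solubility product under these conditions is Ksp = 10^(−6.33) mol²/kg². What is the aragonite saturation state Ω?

Ksp = 10^(−6.33) = 4.677×10^-7
Ω = [Ca²⁺][CO3²⁻]/Ksp = (8.07×10^-3)(0.0607×10^-3) / 4.677×10^-7 = 1.05

Ω = 1.05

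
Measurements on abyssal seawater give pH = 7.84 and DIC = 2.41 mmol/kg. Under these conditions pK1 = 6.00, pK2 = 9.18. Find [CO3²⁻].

[CO3²⁻] = 0.104 mmol/kg

α₂ = 1 / (1 + [H⁺]/K2 + [H⁺]²/(K1K2)) = 1 / (1 + 10^+1.34 + 10^-0.50)
   = 1 / (1 + 21.878 + 0.31623) = 1/23.194 = 0.04311
[CO3²⁻] = α₂ × DIC = 0.04311 × 2.41 = 0.104 mmol/kg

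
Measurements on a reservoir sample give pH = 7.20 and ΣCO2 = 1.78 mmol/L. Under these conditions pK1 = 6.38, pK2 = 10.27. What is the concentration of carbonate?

α₂ = 1 / (1 + [H⁺]/K2 + [H⁺]²/(K1K2)) = 1 / (1 + 10^+3.07 + 10^+2.25)
   = 1 / (1 + 1174.9 + 177.83) = 1/1353.7 = 0.0007387
[CO3²⁻] = α₂ × DIC = 0.0007387 × 1.78 = 0.00131 mmol/L = 1.31 μmol/L

[CO3²⁻] = 1.31 μmol/L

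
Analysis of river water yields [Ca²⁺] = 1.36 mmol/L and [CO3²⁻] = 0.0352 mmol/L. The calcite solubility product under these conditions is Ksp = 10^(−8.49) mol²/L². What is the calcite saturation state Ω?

Ω = 14.8

Ksp = 10^(−8.49) = 3.236×10^-9
Ω = [Ca²⁺][CO3²⁻]/Ksp = (1.36×10^-3)(0.0352×10^-3) / 3.236×10^-9 = 14.8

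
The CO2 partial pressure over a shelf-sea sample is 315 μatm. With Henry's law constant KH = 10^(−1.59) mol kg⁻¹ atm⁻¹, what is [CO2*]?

[CO2*] = 8.10 μmol/kg

KH = 10^(−1.59) = 2.570×10^-2 mol kg⁻¹ atm⁻¹
[CO2*] = KH · pCO2 = 2.570×10^-2 × 315×10^-6 atm = 8.10×10^-6 mol/kg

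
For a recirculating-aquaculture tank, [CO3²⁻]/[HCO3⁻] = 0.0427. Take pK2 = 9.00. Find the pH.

pH = 7.63

From K2 = [H⁺][CO3²⁻]/[HCO3⁻]:  pH = pK2 + log₁₀([CO3²⁻]/[HCO3⁻])
log₁₀(0.0427) = -1.370
pH = 9.00 + (-1.370) = 7.63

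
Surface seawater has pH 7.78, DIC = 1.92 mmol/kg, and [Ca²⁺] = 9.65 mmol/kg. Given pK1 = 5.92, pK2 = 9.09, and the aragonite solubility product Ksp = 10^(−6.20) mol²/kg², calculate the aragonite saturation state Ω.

α₂ = 1 / (1 + [H⁺]/K2 + [H⁺]²/(K1K2)) = 1 / (1 + 10^+1.31 + 10^-0.55)
   = 1 / (1 + 20.417 + 0.28184) = 1/21.699 = 0.04608
[CO3²⁻] = α₂ × DIC = 0.04608 × 1.92 = 0.08848 mmol/kg
Ksp = 10^(−6.20) = 6.310×10^-7
Ω = [Ca²⁺][CO3²⁻]/Ksp = (9.65×10^-3)(8.848×10^-5) / 6.310×10^-7 = 1.35

Ω = 1.35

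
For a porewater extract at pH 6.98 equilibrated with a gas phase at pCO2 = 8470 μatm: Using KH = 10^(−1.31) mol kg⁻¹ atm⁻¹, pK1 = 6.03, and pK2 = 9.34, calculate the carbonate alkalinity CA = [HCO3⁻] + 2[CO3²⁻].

CA = 3.73 mmol/kg

[CO2*] = KH · pCO2 = 10^(−1.31) × 8470×10^-6 = 4.148×10^-4 mol/kg
α₀ = 1/(1 + K1/[H⁺] + K1K2/[H⁺]²) = 1/(1 + 10^+0.95 + 10^-1.41) = 0.1005
DIC = [CO2*]/α₀ = 4.148×10^-4 / 0.1005 = 4.128 mmol/kg
CA = (α₁ + 2α₂)·DIC = (0.8956 + 2×0.003909) × 4.128 = 3.73 mmol/kg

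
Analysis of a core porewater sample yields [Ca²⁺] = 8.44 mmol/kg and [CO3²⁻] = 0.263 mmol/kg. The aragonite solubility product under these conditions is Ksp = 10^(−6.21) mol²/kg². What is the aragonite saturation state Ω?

Ksp = 10^(−6.21) = 6.166×10^-7
Ω = [Ca²⁺][CO3²⁻]/Ksp = (8.44×10^-3)(0.263×10^-3) / 6.166×10^-7 = 3.60

Ω = 3.60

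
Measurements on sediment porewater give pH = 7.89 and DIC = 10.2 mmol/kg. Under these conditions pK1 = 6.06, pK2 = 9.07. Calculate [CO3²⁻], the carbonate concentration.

[CO3²⁻] = 0.623 mmol/kg

α₂ = 1 / (1 + [H⁺]/K2 + [H⁺]²/(K1K2)) = 1 / (1 + 10^+1.18 + 10^-0.65)
   = 1 / (1 + 15.136 + 0.22387) = 1/16.359 = 0.06113
[CO3²⁻] = α₂ × DIC = 0.06113 × 10.2 = 0.623 mmol/kg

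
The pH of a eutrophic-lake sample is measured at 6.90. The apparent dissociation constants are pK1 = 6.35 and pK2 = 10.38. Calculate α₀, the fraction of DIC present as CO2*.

α₀ = 0.220

α₀ = 1 / (1 + K1/[H⁺] + K1K2/[H⁺]²) = 1 / (1 + 10^+0.55 + 10^-2.93)
   = 1 / (1 + 3.5481 + 0.0011749) = 1/4.5493 = 0.2198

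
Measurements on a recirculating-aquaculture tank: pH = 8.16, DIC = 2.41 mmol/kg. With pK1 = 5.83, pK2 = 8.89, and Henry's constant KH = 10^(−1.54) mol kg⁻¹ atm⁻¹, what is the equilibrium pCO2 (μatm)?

pCO2 = 328 μatm

α₀ = 1 / (1 + K1/[H⁺] + K1K2/[H⁺]²) = 1 / (1 + 10^+2.33 + 10^+1.60)
   = 1 / (1 + 213.80 + 39.811) = 1/254.61 = 0.003928
[CO2*] = α₀ × DIC = 0.003928 × 2.41 = 0.009466 mmol/kg = 9.466 μmol/kg
pCO2 = [CO2*]/KH = 9.466×10^-6 / 2.884×10^-2 = 328 μatm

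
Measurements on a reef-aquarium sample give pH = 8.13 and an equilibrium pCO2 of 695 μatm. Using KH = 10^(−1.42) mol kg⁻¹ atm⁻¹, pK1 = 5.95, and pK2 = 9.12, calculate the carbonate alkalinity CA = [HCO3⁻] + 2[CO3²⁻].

CA = 4.82 mmol/kg

[CO2*] = KH · pCO2 = 10^(−1.42) × 695×10^-6 = 2.642×10^-5 mol/kg
α₀ = 1/(1 + K1/[H⁺] + K1K2/[H⁺]²) = 1/(1 + 10^+2.18 + 10^+1.19) = 0.005958
DIC = [CO2*]/α₀ = 2.642×10^-5 / 0.005958 = 4.435 mmol/kg
CA = (α₁ + 2α₂)·DIC = (0.9018 + 2×0.09228) × 4.435 = 4.82 mmol/kg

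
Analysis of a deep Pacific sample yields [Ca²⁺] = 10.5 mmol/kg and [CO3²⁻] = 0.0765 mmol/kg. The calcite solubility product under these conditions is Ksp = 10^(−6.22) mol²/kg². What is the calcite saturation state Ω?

Ω = 1.33

Ksp = 10^(−6.22) = 6.026×10^-7
Ω = [Ca²⁺][CO3²⁻]/Ksp = (10.5×10^-3)(0.0765×10^-3) / 6.026×10^-7 = 1.33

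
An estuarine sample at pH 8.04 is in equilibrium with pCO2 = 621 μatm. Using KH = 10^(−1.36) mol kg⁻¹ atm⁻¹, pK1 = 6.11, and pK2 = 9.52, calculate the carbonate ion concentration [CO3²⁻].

[CO2*] = KH · pCO2 = 10^(−1.36) × 621×10^-6 = 2.711×10^-5 mol/kg
α₀ = 1/(1 + K1/[H⁺] + K1K2/[H⁺]²) = 1/(1 + 10^+1.93 + 10^+0.45) = 0.01124
DIC = [CO2*]/α₀ = 2.711×10^-5 / 0.01124 = 2.411 mmol/kg
[CO3²⁻] = α₂·DIC; α₂ = 0.03169, so [CO3²⁻] = 0.03169 × 2.411 = 0.0764 mmol/kg

[CO3²⁻] = 0.0764 mmol/kg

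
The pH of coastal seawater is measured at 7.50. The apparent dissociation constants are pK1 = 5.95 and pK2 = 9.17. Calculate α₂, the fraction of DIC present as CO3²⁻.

α₂ = 0.0204

α₂ = 1 / (1 + [H⁺]/K2 + [H⁺]²/(K1K2)) = 1 / (1 + 10^+1.67 + 10^+0.12)
   = 1 / (1 + 46.774 + 1.3183) = 1/49.092 = 0.02037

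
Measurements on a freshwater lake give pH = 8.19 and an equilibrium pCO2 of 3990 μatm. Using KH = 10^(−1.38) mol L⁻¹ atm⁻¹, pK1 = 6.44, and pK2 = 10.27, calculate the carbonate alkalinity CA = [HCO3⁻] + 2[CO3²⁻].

[CO2*] = KH · pCO2 = 10^(−1.38) × 3990×10^-6 = 1.663×10^-4 mol/L
α₀ = 1/(1 + K1/[H⁺] + K1K2/[H⁺]²) = 1/(1 + 10^+1.75 + 10^-0.33) = 0.01733
DIC = [CO2*]/α₀ = 1.663×10^-4 / 0.01733 = 9.598 mmol/L
CA = (α₁ + 2α₂)·DIC = (0.9746 + 2×0.008106) × 9.598 = 9.51 mmol/L

CA = 9.51 mmol/L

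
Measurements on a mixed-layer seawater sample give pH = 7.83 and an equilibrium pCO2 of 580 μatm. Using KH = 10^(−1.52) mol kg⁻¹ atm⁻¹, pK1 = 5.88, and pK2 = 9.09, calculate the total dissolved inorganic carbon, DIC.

DIC = 1.66 mmol/kg

[CO2*] = KH · pCO2 = 10^(−1.52) × 580×10^-6 = 1.752×10^-5 mol/kg
α₀ = 1/(1 + K1/[H⁺] + K1K2/[H⁺]²) = 1/(1 + 10^+1.95 + 10^+0.69) = 0.01052
DIC = [CO2*]/α₀ = 1.752×10^-5 / 0.01052 = 1.66 mmol/kg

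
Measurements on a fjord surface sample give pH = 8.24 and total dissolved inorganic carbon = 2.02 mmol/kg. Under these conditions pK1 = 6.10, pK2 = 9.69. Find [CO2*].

[CO2*] = 14.0 μmol/kg

α₀ = 1 / (1 + K1/[H⁺] + K1K2/[H⁺]²) = 1 / (1 + 10^+2.14 + 10^+0.69)
   = 1 / (1 + 138.04 + 4.8978) = 1/143.94 = 0.006948
[CO2*] = α₀ × DIC = 0.006948 × 2.02 = 0.0140 mmol/kg = 14.0 μmol/kg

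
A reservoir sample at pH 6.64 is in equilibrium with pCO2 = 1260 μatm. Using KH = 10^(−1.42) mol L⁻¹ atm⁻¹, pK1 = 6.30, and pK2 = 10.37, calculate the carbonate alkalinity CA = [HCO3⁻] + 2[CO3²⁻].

CA = 0.105 mmol/L

[CO2*] = KH · pCO2 = 10^(−1.42) × 1260×10^-6 = 4.790×10^-5 mol/L
α₀ = 1/(1 + K1/[H⁺] + K1K2/[H⁺]²) = 1/(1 + 10^+0.34 + 10^-3.39) = 0.3137
DIC = [CO2*]/α₀ = 4.790×10^-5 / 0.3137 = 0.1527 mmol/L
CA = (α₁ + 2α₂)·DIC = (0.6862 + 2×0.0001278) × 0.1527 = 0.105 mmol/L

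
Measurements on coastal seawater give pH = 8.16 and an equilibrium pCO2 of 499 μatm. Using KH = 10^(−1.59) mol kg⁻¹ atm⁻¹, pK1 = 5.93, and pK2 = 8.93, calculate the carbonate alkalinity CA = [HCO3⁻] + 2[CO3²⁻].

CA = 2.92 mmol/kg

[CO2*] = KH · pCO2 = 10^(−1.59) × 499×10^-6 = 1.283×10^-5 mol/kg
α₀ = 1/(1 + K1/[H⁺] + K1K2/[H⁺]²) = 1/(1 + 10^+2.23 + 10^+1.46) = 0.005008
DIC = [CO2*]/α₀ = 1.283×10^-5 / 0.005008 = 2.561 mmol/kg
CA = (α₁ + 2α₂)·DIC = (0.8505 + 2×0.1444) × 2.561 = 2.92 mmol/kg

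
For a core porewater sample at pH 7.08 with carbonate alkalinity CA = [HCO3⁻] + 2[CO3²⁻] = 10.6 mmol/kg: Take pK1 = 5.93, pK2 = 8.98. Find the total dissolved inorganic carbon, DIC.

DIC = 11.2 mmol/kg

CA = [HCO3⁻] + 2[CO3²⁻] = (α₁ + 2α₂)·DIC
At pH 7.08: [H⁺]/K1 = 10^-1.15 = 0.070795, K2/[H⁺] = 10^-1.90 = 0.012589
α₁ = 1/(1 + 0.070795 + 0.012589) = 1/1.0834 = 0.9230; α₂ = α₁·K2/[H⁺] = 0.01162
α₁ + 2α₂ = 0.9463
DIC = CA / (α₁ + 2α₂) = 10.6 / 0.9463 = 11.2 mmol/kg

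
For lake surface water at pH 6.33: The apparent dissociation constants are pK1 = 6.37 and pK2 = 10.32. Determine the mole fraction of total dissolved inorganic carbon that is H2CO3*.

α₀ = 1 / (1 + K1/[H⁺] + K1K2/[H⁺]²) = 1 / (1 + 10^-0.04 + 10^-4.03)
   = 1 / (1 + 0.91201 + 9.3325×10^-5) = 1/1.9121 = 0.5230

α₀ = 0.523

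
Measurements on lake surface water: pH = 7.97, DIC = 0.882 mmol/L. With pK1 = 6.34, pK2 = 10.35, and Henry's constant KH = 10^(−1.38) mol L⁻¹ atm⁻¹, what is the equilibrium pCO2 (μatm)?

α₀ = 1 / (1 + K1/[H⁺] + K1K2/[H⁺]²) = 1 / (1 + 10^+1.63 + 10^-0.75)
   = 1 / (1 + 42.658 + 0.17783) = 1/43.836 = 0.02281
[CO2*] = α₀ × DIC = 0.02281 × 0.882 = 0.02012 mmol/L
pCO2 = [CO2*]/KH = 2.012×10^-5 / 4.169×10^-2 = 483 μatm

pCO2 = 483 μatm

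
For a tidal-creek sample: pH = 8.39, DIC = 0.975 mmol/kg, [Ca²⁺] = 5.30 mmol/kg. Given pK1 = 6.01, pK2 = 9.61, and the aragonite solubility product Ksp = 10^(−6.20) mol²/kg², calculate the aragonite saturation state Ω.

Ω = 0.464

α₂ = 1 / (1 + [H⁺]/K2 + [H⁺]²/(K1K2)) = 1 / (1 + 10^+1.22 + 10^-1.16)
   = 1 / (1 + 16.596 + 0.069183) = 1/17.665 = 0.05661
[CO3²⁻] = α₂ × DIC = 0.05661 × 0.975 = 0.05519 mmol/kg
Ksp = 10^(−6.20) = 6.310×10^-7
Ω = [Ca²⁺][CO3²⁻]/Ksp = (5.30×10^-3)(5.519×10^-5) / 6.310×10^-7 = 0.464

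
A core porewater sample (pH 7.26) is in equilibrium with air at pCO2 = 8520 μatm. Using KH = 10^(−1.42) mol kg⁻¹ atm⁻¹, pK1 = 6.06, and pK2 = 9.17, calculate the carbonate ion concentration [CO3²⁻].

[CO3²⁻] = 0.0632 mmol/kg

[CO2*] = KH · pCO2 = 10^(−1.42) × 8520×10^-6 = 3.239×10^-4 mol/kg
α₀ = 1/(1 + K1/[H⁺] + K1K2/[H⁺]²) = 1/(1 + 10^+1.20 + 10^-0.71) = 0.05867
DIC = [CO2*]/α₀ = 3.239×10^-4 / 0.05867 = 5.521 mmol/kg
[CO3²⁻] = α₂·DIC; α₂ = 0.01144, so [CO3²⁻] = 0.01144 × 5.521 = 0.0632 mmol/kg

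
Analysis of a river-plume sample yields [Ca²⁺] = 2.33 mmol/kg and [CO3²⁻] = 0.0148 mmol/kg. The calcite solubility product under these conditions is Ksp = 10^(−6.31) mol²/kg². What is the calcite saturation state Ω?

Ksp = 10^(−6.31) = 4.898×10^-7
Ω = [Ca²⁺][CO3²⁻]/Ksp = (2.33×10^-3)(0.0148×10^-3) / 4.898×10^-7 = 0.0704

Ω = 0.0704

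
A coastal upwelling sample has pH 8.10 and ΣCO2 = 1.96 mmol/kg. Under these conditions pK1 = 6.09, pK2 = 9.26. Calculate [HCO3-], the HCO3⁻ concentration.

[HCO3⁻] = 1.82 mmol/kg

α₁ = 1 / (1 + [H⁺]/K1 + K2/[H⁺]) = 1 / (1 + 10^-2.01 + 10^-1.16)
   = 1 / (1 + 0.0097724 + 0.069183) = 1/1.0790 = 0.9268
[HCO3⁻] = α₁ × DIC = 0.9268 × 1.96 = 1.82 mmol/kg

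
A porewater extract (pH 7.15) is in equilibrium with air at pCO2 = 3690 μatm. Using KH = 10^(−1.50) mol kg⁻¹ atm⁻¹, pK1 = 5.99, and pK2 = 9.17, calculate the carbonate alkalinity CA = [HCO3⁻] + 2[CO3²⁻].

[CO2*] = KH · pCO2 = 10^(−1.50) × 3690×10^-6 = 1.167×10^-4 mol/kg
α₀ = 1/(1 + K1/[H⁺] + K1K2/[H⁺]²) = 1/(1 + 10^+1.16 + 10^-0.86) = 0.06413
DIC = [CO2*]/α₀ = 1.167×10^-4 / 0.06413 = 1.819 mmol/kg
CA = (α₁ + 2α₂)·DIC = (0.9270 + 2×0.008853) × 1.819 = 1.72 mmol/kg

CA = 1.72 mmol/kg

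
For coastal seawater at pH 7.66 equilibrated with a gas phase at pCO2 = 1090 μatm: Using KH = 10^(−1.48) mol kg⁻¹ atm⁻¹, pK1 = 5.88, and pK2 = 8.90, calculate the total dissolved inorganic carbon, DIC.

DIC = 2.34 mmol/kg

[CO2*] = KH · pCO2 = 10^(−1.48) × 1090×10^-6 = 3.609×10^-5 mol/kg
α₀ = 1/(1 + K1/[H⁺] + K1K2/[H⁺]²) = 1/(1 + 10^+1.78 + 10^+0.54) = 0.01545
DIC = [CO2*]/α₀ = 3.609×10^-5 / 0.01545 = 2.34 mmol/kg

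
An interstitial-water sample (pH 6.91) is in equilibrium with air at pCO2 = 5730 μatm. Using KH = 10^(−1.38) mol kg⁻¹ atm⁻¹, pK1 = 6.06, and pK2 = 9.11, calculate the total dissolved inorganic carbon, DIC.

DIC = 1.94 mmol/kg

[CO2*] = KH · pCO2 = 10^(−1.38) × 5730×10^-6 = 2.389×10^-4 mol/kg
α₀ = 1/(1 + K1/[H⁺] + K1K2/[H⁺]²) = 1/(1 + 10^+0.85 + 10^-1.35) = 0.1231
DIC = [CO2*]/α₀ = 2.389×10^-4 / 0.1231 = 1.94 mmol/kg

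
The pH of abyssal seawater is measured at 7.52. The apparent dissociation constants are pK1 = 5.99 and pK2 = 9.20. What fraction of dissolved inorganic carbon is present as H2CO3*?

α₀ = 0.0281

α₀ = 1 / (1 + K1/[H⁺] + K1K2/[H⁺]²) = 1 / (1 + 10^+1.53 + 10^-0.15)
   = 1 / (1 + 33.884 + 0.70795) = 1/35.592 = 0.02810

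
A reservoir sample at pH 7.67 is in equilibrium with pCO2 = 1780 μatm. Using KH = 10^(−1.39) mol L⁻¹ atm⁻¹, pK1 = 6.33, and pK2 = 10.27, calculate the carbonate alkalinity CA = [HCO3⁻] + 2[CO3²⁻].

CA = 1.59 mmol/L

[CO2*] = KH · pCO2 = 10^(−1.39) × 1780×10^-6 = 7.251×10^-5 mol/L
α₀ = 1/(1 + K1/[H⁺] + K1K2/[H⁺]²) = 1/(1 + 10^+1.34 + 10^-1.26) = 0.04361
DIC = [CO2*]/α₀ = 7.251×10^-5 / 0.04361 = 1.663 mmol/L
CA = (α₁ + 2α₂)·DIC = (0.9540 + 2×0.002396) × 1.663 = 1.59 mmol/L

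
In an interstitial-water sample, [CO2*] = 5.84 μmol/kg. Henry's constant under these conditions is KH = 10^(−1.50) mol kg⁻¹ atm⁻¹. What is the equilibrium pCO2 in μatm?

pCO2 = 185 μatm

KH = 10^(−1.50) = 3.162×10^-2 mol kg⁻¹ atm⁻¹
pCO2 = [CO2*]/KH = 5.84×10^-6 / 3.162×10^-2 = 1.85×10^-4 atm = 185 μatm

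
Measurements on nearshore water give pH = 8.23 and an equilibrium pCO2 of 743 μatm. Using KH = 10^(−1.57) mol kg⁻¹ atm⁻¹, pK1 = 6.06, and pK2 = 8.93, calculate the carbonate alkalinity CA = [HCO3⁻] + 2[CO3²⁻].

[CO2*] = KH · pCO2 = 10^(−1.57) × 743×10^-6 = 2.000×10^-5 mol/kg
α₀ = 1/(1 + K1/[H⁺] + K1K2/[H⁺]²) = 1/(1 + 10^+2.17 + 10^+1.47) = 0.005605
DIC = [CO2*]/α₀ = 2.000×10^-5 / 0.005605 = 3.568 mmol/kg
CA = (α₁ + 2α₂)·DIC = (0.8290 + 2×0.1654) × 3.568 = 4.14 mmol/kg

CA = 4.14 mmol/kg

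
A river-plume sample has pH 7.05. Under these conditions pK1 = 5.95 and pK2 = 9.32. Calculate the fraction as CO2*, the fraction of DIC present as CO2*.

α₀ = 1 / (1 + K1/[H⁺] + K1K2/[H⁺]²) = 1 / (1 + 10^+1.10 + 10^-1.17)
   = 1 / (1 + 12.589 + 0.067608) = 1/13.657 = 0.07322

α₀ = 0.0732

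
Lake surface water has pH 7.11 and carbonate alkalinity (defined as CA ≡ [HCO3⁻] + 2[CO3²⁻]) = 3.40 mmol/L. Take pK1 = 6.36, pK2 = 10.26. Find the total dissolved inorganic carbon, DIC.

CA = [HCO3⁻] + 2[CO3²⁻] = (α₁ + 2α₂)·DIC
At pH 7.11: [H⁺]/K1 = 10^-0.75 = 0.17783, K2/[H⁺] = 10^-3.15 = 0.00070795
α₁ = 1/(1 + 0.17783 + 0.00070795) = 1/1.1785 = 0.8485; α₂ = α₁·K2/[H⁺] = 0.0006007
α₁ + 2α₂ = 0.8497
DIC = CA / (α₁ + 2α₂) = 3.40 / 0.8497 = 4.00 mmol/L

DIC = 4.00 mmol/L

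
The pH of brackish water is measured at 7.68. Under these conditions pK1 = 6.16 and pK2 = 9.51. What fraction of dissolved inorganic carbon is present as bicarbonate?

α₁ = 0.957

α₁ = 1 / (1 + [H⁺]/K1 + K2/[H⁺]) = 1 / (1 + 10^-1.52 + 10^-1.83)
   = 1 / (1 + 0.030200 + 0.014791) = 1/1.0450 = 0.9569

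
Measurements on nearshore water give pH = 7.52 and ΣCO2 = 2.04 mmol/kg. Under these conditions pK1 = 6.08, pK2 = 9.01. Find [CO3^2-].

[CO3²⁻] = 0.0618 mmol/kg

α₂ = 1 / (1 + [H⁺]/K2 + [H⁺]²/(K1K2)) = 1 / (1 + 10^+1.49 + 10^+0.05)
   = 1 / (1 + 30.903 + 1.1220) = 1/33.025 = 0.03028
[CO3²⁻] = α₂ × DIC = 0.03028 × 2.04 = 0.0618 mmol/kg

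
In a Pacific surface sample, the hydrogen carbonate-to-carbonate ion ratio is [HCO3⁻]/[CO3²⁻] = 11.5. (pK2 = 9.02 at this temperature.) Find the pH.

From K2 = [H⁺][CO3²⁻]/[HCO3⁻]:  pH = pK2 − log₁₀([HCO3⁻]/[CO3²⁻])
log₁₀(11.5) = +1.061
pH = 9.02 − (+1.061) = 7.96

pH = 7.96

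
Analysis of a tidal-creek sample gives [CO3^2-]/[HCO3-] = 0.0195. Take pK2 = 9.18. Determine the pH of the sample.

pH = 7.47

From K2 = [H⁺][CO3^2-]/[HCO3-]:  pH = pK2 + log₁₀([CO3^2-]/[HCO3-])
log₁₀(0.0195) = -1.710
pH = 9.18 + (-1.710) = 7.47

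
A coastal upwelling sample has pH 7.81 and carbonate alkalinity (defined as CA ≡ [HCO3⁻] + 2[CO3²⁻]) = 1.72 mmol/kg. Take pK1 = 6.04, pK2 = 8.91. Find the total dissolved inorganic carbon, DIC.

DIC = 1.63 mmol/kg

CA = [HCO3⁻] + 2[CO3²⁻] = (α₁ + 2α₂)·DIC
At pH 7.81: [H⁺]/K1 = 10^-1.77 = 0.016982, K2/[H⁺] = 10^-1.10 = 0.079433
α₁ = 1/(1 + 0.016982 + 0.079433) = 1/1.0964 = 0.9121; α₂ = α₁·K2/[H⁺] = 0.07245
α₁ + 2α₂ = 1.0570
DIC = CA / (α₁ + 2α₂) = 1.72 / 1.0570 = 1.63 mmol/kg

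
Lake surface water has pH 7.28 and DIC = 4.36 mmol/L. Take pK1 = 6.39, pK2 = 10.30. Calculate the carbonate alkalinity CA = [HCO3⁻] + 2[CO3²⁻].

CA = 3.87 mmol/L

CA = [HCO3⁻] + 2[CO3²⁻] = (α₁ + 2α₂)·DIC
At pH 7.28: [H⁺]/K1 = 10^-0.89 = 0.12882, K2/[H⁺] = 10^-3.02 = 0.00095499
α₁ = 1/(1 + 0.12882 + 0.00095499) = 1/1.1298 = 0.8851; α₂ = α₁·K2/[H⁺] = 0.0008453
α₁ + 2α₂ = 0.8868
CA = 0.8868 × 4.36 = 3.87 mmol/L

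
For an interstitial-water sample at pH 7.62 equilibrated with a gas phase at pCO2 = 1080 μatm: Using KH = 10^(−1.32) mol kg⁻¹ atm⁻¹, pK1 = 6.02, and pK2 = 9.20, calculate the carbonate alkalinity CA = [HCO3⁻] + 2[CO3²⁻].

CA = 2.17 mmol/kg

[CO2*] = KH · pCO2 = 10^(−1.32) × 1080×10^-6 = 5.169×10^-5 mol/kg
α₀ = 1/(1 + K1/[H⁺] + K1K2/[H⁺]²) = 1/(1 + 10^+1.60 + 10^+0.02) = 0.02389
DIC = [CO2*]/α₀ = 5.169×10^-5 / 0.02389 = 2.164 mmol/kg
CA = (α₁ + 2α₂)·DIC = (0.9511 + 2×0.02502) × 2.164 = 2.17 mmol/kg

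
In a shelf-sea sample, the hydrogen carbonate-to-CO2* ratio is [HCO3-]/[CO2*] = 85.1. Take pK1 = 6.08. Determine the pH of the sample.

pH = 8.01

From K1 = [H⁺][HCO3-]/[CO2*]:  pH = pK1 + log₁₀([HCO3-]/[CO2*])
log₁₀(85.1) = +1.930
pH = 6.08 + (+1.930) = 8.01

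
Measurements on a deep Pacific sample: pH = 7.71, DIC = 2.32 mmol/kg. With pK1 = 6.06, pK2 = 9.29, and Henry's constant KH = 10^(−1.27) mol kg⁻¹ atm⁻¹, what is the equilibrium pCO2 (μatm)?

pCO2 = 922 μatm

α₀ = 1 / (1 + K1/[H⁺] + K1K2/[H⁺]²) = 1 / (1 + 10^+1.65 + 10^+0.07)
   = 1 / (1 + 44.668 + 1.1749) = 1/46.843 = 0.02135
[CO2*] = α₀ × DIC = 0.02135 × 2.32 = 0.04953 mmol/kg
pCO2 = [CO2*]/KH = 4.953×10^-5 / 5.370×10^-2 = 922 μatm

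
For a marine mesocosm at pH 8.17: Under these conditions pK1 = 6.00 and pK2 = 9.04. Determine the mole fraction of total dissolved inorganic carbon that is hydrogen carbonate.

α₁ = 1 / (1 + [H⁺]/K1 + K2/[H⁺]) = 1 / (1 + 10^-2.17 + 10^-0.87)
   = 1 / (1 + 0.0067608 + 0.13490) = 1/1.1417 = 0.8759

α₁ = 0.876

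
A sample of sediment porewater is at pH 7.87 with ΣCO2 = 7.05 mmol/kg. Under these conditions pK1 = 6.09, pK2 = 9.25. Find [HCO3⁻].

[HCO3⁻] = 6.66 mmol/kg

α₁ = 1 / (1 + [H⁺]/K1 + K2/[H⁺]) = 1 / (1 + 10^-1.78 + 10^-1.38)
   = 1 / (1 + 0.016596 + 0.041687) = 1/1.0583 = 0.9449
[HCO3⁻] = α₁ × DIC = 0.9449 × 7.05 = 6.66 mmol/kg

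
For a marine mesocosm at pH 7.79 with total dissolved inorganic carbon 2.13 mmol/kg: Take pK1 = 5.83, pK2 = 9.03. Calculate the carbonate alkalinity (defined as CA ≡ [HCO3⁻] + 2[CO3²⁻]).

CA = 2.22 mmol/kg

CA = [HCO3⁻] + 2[CO3²⁻] = (α₁ + 2α₂)·DIC
At pH 7.79: [H⁺]/K1 = 10^-1.96 = 0.010965, K2/[H⁺] = 10^-1.24 = 0.057544
α₁ = 1/(1 + 0.010965 + 0.057544) = 1/1.0685 = 0.9359; α₂ = α₁·K2/[H⁺] = 0.05385
α₁ + 2α₂ = 1.0436
CA = 1.0436 × 2.13 = 2.22 mmol/kg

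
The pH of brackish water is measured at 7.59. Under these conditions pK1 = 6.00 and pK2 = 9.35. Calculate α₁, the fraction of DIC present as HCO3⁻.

α₁ = 0.959

α₁ = 1 / (1 + [H⁺]/K1 + K2/[H⁺]) = 1 / (1 + 10^-1.59 + 10^-1.76)
   = 1 / (1 + 0.025704 + 0.017378) = 1/1.0431 = 0.9587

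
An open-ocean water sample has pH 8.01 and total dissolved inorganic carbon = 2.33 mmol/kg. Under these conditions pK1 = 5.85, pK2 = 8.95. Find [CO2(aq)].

[CO2*] = 14.4 μmol/kg

α₀ = 1 / (1 + K1/[H⁺] + K1K2/[H⁺]²) = 1 / (1 + 10^+2.16 + 10^+1.22)
   = 1 / (1 + 144.54 + 16.596) = 1/162.14 = 0.006168
[CO2*] = α₀ × DIC = 0.006168 × 2.33 = 0.0144 mmol/kg = 14.4 μmol/kg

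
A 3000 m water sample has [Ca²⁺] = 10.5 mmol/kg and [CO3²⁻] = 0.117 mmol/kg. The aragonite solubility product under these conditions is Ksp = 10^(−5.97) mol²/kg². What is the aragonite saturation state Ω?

Ω = 1.15

Ksp = 10^(−5.97) = 1.072×10^-6
Ω = [Ca²⁺][CO3²⁻]/Ksp = (10.5×10^-3)(0.117×10^-3) / 1.072×10^-6 = 1.15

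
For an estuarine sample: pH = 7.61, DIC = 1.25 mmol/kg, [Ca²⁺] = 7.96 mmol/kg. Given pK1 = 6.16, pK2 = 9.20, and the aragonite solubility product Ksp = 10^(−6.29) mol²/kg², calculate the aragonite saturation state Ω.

α₂ = 1 / (1 + [H⁺]/K2 + [H⁺]²/(K1K2)) = 1 / (1 + 10^+1.59 + 10^+0.14)
   = 1 / (1 + 38.905 + 1.3804) = 1/41.285 = 0.02422
[CO3²⁻] = α₂ × DIC = 0.02422 × 1.25 = 0.03028 mmol/kg
Ksp = 10^(−6.29) = 5.129×10^-7
Ω = [Ca²⁺][CO3²⁻]/Ksp = (7.96×10^-3)(3.028×10^-5) / 5.129×10^-7 = 0.470

Ω = 0.470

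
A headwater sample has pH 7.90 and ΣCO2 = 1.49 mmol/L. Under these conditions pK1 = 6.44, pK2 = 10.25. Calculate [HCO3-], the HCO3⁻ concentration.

[HCO3⁻] = 1.43 mmol/L

α₁ = 1 / (1 + [H⁺]/K1 + K2/[H⁺]) = 1 / (1 + 10^-1.46 + 10^-2.35)
   = 1 / (1 + 0.034674 + 0.0044668) = 1/1.0391 = 0.9623
[HCO3⁻] = α₁ × DIC = 0.9623 × 1.49 = 1.43 mmol/L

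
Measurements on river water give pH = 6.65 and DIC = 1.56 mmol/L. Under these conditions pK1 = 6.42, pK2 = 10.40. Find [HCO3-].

[HCO3⁻] = 0.982 mmol/L

α₁ = 1 / (1 + [H⁺]/K1 + K2/[H⁺]) = 1 / (1 + 10^-0.23 + 10^-3.75)
   = 1 / (1 + 0.58884 + 0.00017783) = 1/1.5890 = 0.6293
[HCO3⁻] = α₁ × DIC = 0.6293 × 1.56 = 0.982 mmol/L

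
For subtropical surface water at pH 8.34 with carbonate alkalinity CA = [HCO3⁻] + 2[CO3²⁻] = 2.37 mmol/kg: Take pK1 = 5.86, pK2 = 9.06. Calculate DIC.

DIC = 2.05 mmol/kg

CA = [HCO3⁻] + 2[CO3²⁻] = (α₁ + 2α₂)·DIC
At pH 8.34: [H⁺]/K1 = 10^-2.48 = 0.0033113, K2/[H⁺] = 10^-0.72 = 0.19055
α₁ = 1/(1 + 0.0033113 + 0.19055) = 1/1.1939 = 0.8376; α₂ = α₁·K2/[H⁺] = 0.1596
α₁ + 2α₂ = 1.1568
DIC = CA / (α₁ + 2α₂) = 2.37 / 1.1568 = 2.05 mmol/kg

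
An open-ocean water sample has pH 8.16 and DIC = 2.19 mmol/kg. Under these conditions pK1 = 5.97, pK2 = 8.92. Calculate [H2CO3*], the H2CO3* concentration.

[CO2*] = 12.0 μmol/kg

α₀ = 1 / (1 + K1/[H⁺] + K1K2/[H⁺]²) = 1 / (1 + 10^+2.19 + 10^+1.43)
   = 1 / (1 + 154.88 + 26.915) = 1/182.80 = 0.005471
[CO2*] = α₀ × DIC = 0.005471 × 2.19 = 0.0120 mmol/kg = 12.0 μmol/kg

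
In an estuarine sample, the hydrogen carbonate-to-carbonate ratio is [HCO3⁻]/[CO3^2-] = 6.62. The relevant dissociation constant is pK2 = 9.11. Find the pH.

pH = 8.29

From K2 = [H⁺][CO3^2-]/[HCO3⁻]:  pH = pK2 − log₁₀([HCO3⁻]/[CO3^2-])
log₁₀(6.62) = +0.821
pH = 9.11 − (+0.821) = 8.29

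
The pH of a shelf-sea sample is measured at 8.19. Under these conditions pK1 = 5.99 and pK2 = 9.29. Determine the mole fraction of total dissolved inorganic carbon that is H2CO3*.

α₀ = 1 / (1 + K1/[H⁺] + K1K2/[H⁺]²) = 1 / (1 + 10^+2.20 + 10^+1.10)
   = 1 / (1 + 158.49 + 12.589) = 1/172.08 = 0.005811

α₀ = 0.00581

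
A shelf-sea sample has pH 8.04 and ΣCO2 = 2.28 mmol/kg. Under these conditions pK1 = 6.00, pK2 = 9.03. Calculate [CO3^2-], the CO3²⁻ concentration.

α₂ = 1 / (1 + [H⁺]/K2 + [H⁺]²/(K1K2)) = 1 / (1 + 10^+0.99 + 10^-1.05)
   = 1 / (1 + 9.7724 + 0.089125) = 1/10.861 = 0.09207
[CO3²⁻] = α₂ × DIC = 0.09207 × 2.28 = 0.210 mmol/kg

[CO3²⁻] = 0.210 mmol/kg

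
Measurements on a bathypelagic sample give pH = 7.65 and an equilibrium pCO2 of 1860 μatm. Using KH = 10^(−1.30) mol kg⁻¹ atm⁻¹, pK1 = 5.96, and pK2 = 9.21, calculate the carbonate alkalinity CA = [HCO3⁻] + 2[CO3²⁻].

[CO2*] = KH · pCO2 = 10^(−1.30) × 1860×10^-6 = 9.322×10^-5 mol/kg
α₀ = 1/(1 + K1/[H⁺] + K1K2/[H⁺]²) = 1/(1 + 10^+1.69 + 10^+0.13) = 0.01948
DIC = [CO2*]/α₀ = 9.322×10^-5 / 0.01948 = 4.785 mmol/kg
CA = (α₁ + 2α₂)·DIC = (0.9542 + 2×0.02628) × 4.785 = 4.82 mmol/kg

CA = 4.82 mmol/kg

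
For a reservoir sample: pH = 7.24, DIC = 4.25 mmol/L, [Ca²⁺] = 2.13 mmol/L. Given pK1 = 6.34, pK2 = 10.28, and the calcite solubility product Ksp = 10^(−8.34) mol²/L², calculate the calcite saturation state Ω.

α₂ = 1 / (1 + [H⁺]/K2 + [H⁺]²/(K1K2)) = 1 / (1 + 10^+3.04 + 10^+2.14)
   = 1 / (1 + 1096.5 + 138.04) = 1/1235.5 = 0.0008094
[CO3²⁻] = α₂ × DIC = 0.0008094 × 4.25 = 0.003440 mmol/L = 3.440 μmol/L
Ksp = 10^(−8.34) = 4.571×10^-9
Ω = [Ca²⁺][CO3²⁻]/Ksp = (2.13×10^-3)(3.440×10^-6) / 4.571×10^-9 = 1.60

Ω = 1.60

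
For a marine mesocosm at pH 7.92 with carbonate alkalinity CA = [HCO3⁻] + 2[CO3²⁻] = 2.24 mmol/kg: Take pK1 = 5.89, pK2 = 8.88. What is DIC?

CA = [HCO3⁻] + 2[CO3²⁻] = (α₁ + 2α₂)·DIC
At pH 7.92: [H⁺]/K1 = 10^-2.03 = 0.0093325, K2/[H⁺] = 10^-0.96 = 0.10965
α₁ = 1/(1 + 0.0093325 + 0.10965) = 1/1.1190 = 0.8937; α₂ = α₁·K2/[H⁺] = 0.09799
α₁ + 2α₂ = 1.0896
DIC = CA / (α₁ + 2α₂) = 2.24 / 1.0896 = 2.06 mmol/kg

DIC = 2.06 mmol/kg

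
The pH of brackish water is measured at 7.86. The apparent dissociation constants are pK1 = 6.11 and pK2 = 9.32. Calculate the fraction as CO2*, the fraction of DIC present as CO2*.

α₀ = 0.0169

α₀ = 1 / (1 + K1/[H⁺] + K1K2/[H⁺]²) = 1 / (1 + 10^+1.75 + 10^+0.29)
   = 1 / (1 + 56.234 + 1.9498) = 1/59.184 = 0.01690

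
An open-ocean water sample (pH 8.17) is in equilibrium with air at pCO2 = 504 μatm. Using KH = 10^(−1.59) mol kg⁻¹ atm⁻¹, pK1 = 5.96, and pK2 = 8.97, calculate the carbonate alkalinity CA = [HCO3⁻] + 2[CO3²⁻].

[CO2*] = KH · pCO2 = 10^(−1.59) × 504×10^-6 = 1.295×10^-5 mol/kg
α₀ = 1/(1 + K1/[H⁺] + K1K2/[H⁺]²) = 1/(1 + 10^+2.21 + 10^+1.41) = 0.005294
DIC = [CO2*]/α₀ = 1.295×10^-5 / 0.005294 = 2.447 mmol/kg
CA = (α₁ + 2α₂)·DIC = (0.8586 + 2×0.1361) × 2.447 = 2.77 mmol/kg

CA = 2.77 mmol/kg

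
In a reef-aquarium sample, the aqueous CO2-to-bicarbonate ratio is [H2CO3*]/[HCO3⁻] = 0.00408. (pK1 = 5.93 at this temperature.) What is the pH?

From K1 = [H⁺][HCO3⁻]/[H2CO3*]:  pH = pK1 − log₁₀([H2CO3*]/[HCO3⁻])
log₁₀(0.00408) = -2.389
pH = 5.93 − (-2.389) = 8.32

pH = 8.32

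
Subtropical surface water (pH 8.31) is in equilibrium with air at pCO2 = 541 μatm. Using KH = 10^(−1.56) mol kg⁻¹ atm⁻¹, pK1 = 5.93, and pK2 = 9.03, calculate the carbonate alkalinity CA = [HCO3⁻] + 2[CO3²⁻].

CA = 4.94 mmol/kg

[CO2*] = KH · pCO2 = 10^(−1.56) × 541×10^-6 = 1.490×10^-5 mol/kg
α₀ = 1/(1 + K1/[H⁺] + K1K2/[H⁺]²) = 1/(1 + 10^+2.38 + 10^+1.66) = 0.003489
DIC = [CO2*]/α₀ = 1.490×10^-5 / 0.003489 = 4.270 mmol/kg
CA = (α₁ + 2α₂)·DIC = (0.8370 + 2×0.1595) × 4.270 = 4.94 mmol/kg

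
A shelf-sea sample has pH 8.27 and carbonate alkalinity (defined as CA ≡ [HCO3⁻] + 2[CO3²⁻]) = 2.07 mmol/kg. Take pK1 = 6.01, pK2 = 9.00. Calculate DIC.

DIC = 1.80 mmol/kg

CA = [HCO3⁻] + 2[CO3²⁻] = (α₁ + 2α₂)·DIC
At pH 8.27: [H⁺]/K1 = 10^-2.26 = 0.0054954, K2/[H⁺] = 10^-0.73 = 0.18621
α₁ = 1/(1 + 0.0054954 + 0.18621) = 1/1.1917 = 0.8391; α₂ = α₁·K2/[H⁺] = 0.1563
α₁ + 2α₂ = 1.1516
DIC = CA / (α₁ + 2α₂) = 2.07 / 1.1516 = 1.80 mmol/kg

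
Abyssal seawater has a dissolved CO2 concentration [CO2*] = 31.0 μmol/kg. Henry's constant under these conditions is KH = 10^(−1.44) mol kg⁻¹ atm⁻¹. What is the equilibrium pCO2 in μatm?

KH = 10^(−1.44) = 3.631×10^-2 mol kg⁻¹ atm⁻¹
pCO2 = [CO2*]/KH = 31.0×10^-6 / 3.631×10^-2 = 8.54×10^-4 atm = 854 μatm

pCO2 = 854 μatm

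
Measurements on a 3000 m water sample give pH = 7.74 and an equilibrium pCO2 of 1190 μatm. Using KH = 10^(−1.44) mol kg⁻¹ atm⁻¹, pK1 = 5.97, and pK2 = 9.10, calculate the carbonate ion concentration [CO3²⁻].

[CO3²⁻] = 0.111 mmol/kg

[CO2*] = KH · pCO2 = 10^(−1.44) × 1190×10^-6 = 4.321×10^-5 mol/kg
α₀ = 1/(1 + K1/[H⁺] + K1K2/[H⁺]²) = 1/(1 + 10^+1.77 + 10^+0.41) = 0.01601
DIC = [CO2*]/α₀ = 4.321×10^-5 / 0.01601 = 2.698 mmol/kg
[CO3²⁻] = α₂·DIC; α₂ = 0.04116, so [CO3²⁻] = 0.04116 × 2.698 = 0.111 mmol/kg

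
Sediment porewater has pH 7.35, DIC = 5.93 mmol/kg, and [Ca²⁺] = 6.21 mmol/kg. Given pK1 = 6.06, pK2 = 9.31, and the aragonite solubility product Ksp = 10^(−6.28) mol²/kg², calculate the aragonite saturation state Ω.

α₂ = 1 / (1 + [H⁺]/K2 + [H⁺]²/(K1K2)) = 1 / (1 + 10^+1.96 + 10^+0.67)
   = 1 / (1 + 91.201 + 4.6774) = 1/96.878 = 0.01032
[CO3²⁻] = α₂ × DIC = 0.01032 × 5.93 = 0.06121 mmol/kg
Ksp = 10^(−6.28) = 5.248×10^-7
Ω = [Ca²⁺][CO3²⁻]/Ksp = (6.21×10^-3)(6.121×10^-5) / 5.248×10^-7 = 0.724

Ω = 0.724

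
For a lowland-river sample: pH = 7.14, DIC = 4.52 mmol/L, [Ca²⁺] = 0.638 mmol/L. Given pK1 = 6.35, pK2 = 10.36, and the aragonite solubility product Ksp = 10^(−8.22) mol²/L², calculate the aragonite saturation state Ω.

α₂ = 1 / (1 + [H⁺]/K2 + [H⁺]²/(K1K2)) = 1 / (1 + 10^+3.22 + 10^+2.43)
   = 1 / (1 + 1659.6 + 269.15) = 1/1929.7 = 0.0005182
[CO3²⁻] = α₂ × DIC = 0.0005182 × 4.52 = 0.002342 mmol/L = 2.342 μmol/L
Ksp = 10^(−8.22) = 6.026×10^-9
Ω = [Ca²⁺][CO3²⁻]/Ksp = (0.638×10^-3)(2.342×10^-6) / 6.026×10^-9 = 0.248

Ω = 0.248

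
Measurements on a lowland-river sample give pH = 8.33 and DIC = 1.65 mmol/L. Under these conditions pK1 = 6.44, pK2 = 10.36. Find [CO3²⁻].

[CO3²⁻] = 15.1 μmol/L

α₂ = 1 / (1 + [H⁺]/K2 + [H⁺]²/(K1K2)) = 1 / (1 + 10^+2.03 + 10^+0.14)
   = 1 / (1 + 107.15 + 1.3804) = 1/109.53 = 0.009130
[CO3²⁻] = α₂ × DIC = 0.009130 × 1.65 = 0.0151 mmol/L = 15.1 μmol/L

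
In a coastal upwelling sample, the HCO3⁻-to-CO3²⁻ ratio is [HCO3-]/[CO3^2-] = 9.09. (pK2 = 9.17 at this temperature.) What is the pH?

pH = 8.21

From K2 = [H⁺][CO3^2-]/[HCO3-]:  pH = pK2 − log₁₀([HCO3-]/[CO3^2-])
log₁₀(9.09) = +0.959
pH = 9.17 − (+0.959) = 8.21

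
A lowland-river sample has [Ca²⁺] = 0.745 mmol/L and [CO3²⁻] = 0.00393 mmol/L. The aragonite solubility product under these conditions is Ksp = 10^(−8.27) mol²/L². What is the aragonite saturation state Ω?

Ω = 0.545

Ksp = 10^(−8.27) = 5.370×10^-9
Ω = [Ca²⁺][CO3²⁻]/Ksp = (0.745×10^-3)(0.00393×10^-3) / 5.370×10^-9 = 0.545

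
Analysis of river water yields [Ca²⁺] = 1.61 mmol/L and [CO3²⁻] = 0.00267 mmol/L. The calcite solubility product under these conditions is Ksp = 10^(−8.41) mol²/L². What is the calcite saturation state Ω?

Ksp = 10^(−8.41) = 3.890×10^-9
Ω = [Ca²⁺][CO3²⁻]/Ksp = (1.61×10^-3)(0.00267×10^-3) / 3.890×10^-9 = 1.10

Ω = 1.10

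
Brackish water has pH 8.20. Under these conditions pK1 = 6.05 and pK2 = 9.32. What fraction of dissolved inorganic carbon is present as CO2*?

α₀ = 1 / (1 + K1/[H⁺] + K1K2/[H⁺]²) = 1 / (1 + 10^+2.15 + 10^+1.03)
   = 1 / (1 + 141.25 + 10.715) = 1/152.97 = 0.006537

α₀ = 0.00654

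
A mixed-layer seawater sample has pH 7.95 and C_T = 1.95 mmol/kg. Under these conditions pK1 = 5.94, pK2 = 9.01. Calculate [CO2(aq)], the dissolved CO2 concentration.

[CO2*] = 17.4 μmol/kg

α₀ = 1 / (1 + K1/[H⁺] + K1K2/[H⁺]²) = 1 / (1 + 10^+2.01 + 10^+0.95)
   = 1 / (1 + 102.33 + 8.9125) = 1/112.24 = 0.008909
[CO2*] = α₀ × DIC = 0.008909 × 1.95 = 0.0174 mmol/kg = 17.4 μmol/kg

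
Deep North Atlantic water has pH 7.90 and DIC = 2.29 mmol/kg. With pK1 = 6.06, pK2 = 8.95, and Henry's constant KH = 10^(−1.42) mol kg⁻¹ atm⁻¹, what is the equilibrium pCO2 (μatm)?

α₀ = 1 / (1 + K1/[H⁺] + K1K2/[H⁺]²) = 1 / (1 + 10^+1.84 + 10^+0.79)
   = 1 / (1 + 69.183 + 6.1660) = 1/76.349 = 0.01310
[CO2*] = α₀ × DIC = 0.01310 × 2.29 = 0.02999 mmol/kg
pCO2 = [CO2*]/KH = 2.999×10^-5 / 3.802×10^-2 = 789 μatm

pCO2 = 789 μatm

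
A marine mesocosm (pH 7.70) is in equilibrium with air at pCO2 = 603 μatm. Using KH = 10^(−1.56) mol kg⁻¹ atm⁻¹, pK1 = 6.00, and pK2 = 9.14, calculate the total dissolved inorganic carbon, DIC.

DIC = 0.879 mmol/kg

[CO2*] = KH · pCO2 = 10^(−1.56) × 603×10^-6 = 1.661×10^-5 mol/kg
α₀ = 1/(1 + K1/[H⁺] + K1K2/[H⁺]²) = 1/(1 + 10^+1.70 + 10^+0.26) = 0.01889
DIC = [CO2*]/α₀ = 1.661×10^-5 / 0.01889 = 0.879 mmol/kg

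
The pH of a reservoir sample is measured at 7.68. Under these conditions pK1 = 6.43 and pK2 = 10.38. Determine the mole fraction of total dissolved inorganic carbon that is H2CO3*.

α₀ = 0.0531

α₀ = 1 / (1 + K1/[H⁺] + K1K2/[H⁺]²) = 1 / (1 + 10^+1.25 + 10^-1.45)
   = 1 / (1 + 17.783 + 0.035481) = 1/18.818 = 0.05314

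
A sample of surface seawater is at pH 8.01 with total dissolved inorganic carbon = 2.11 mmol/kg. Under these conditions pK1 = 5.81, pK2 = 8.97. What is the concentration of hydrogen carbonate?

[HCO3⁻] = 1.89 mmol/kg

α₁ = 1 / (1 + [H⁺]/K1 + K2/[H⁺]) = 1 / (1 + 10^-2.20 + 10^-0.96)
   = 1 / (1 + 0.0063096 + 0.10965) = 1/1.1160 = 0.8961
[HCO3⁻] = α₁ × DIC = 0.8961 × 2.11 = 1.89 mmol/kg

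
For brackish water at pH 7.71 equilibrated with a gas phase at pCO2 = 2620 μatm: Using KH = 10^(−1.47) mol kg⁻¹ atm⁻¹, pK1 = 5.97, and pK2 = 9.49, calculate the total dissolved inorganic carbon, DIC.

[CO2*] = KH · pCO2 = 10^(−1.47) × 2620×10^-6 = 8.878×10^-5 mol/kg
α₀ = 1/(1 + K1/[H⁺] + K1K2/[H⁺]²) = 1/(1 + 10^+1.74 + 10^-0.04) = 0.01759
DIC = [CO2*]/α₀ = 8.878×10^-5 / 0.01759 = 5.05 mmol/kg

DIC = 5.05 mmol/kg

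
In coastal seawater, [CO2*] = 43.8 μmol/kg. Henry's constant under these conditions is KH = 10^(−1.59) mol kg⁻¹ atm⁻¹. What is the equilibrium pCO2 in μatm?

pCO2 = 1700 μatm

KH = 10^(−1.59) = 2.570×10^-2 mol kg⁻¹ atm⁻¹
pCO2 = [CO2*]/KH = 43.8×10^-6 / 2.570×10^-2 = 1.70×10^-3 atm = 1700 μatm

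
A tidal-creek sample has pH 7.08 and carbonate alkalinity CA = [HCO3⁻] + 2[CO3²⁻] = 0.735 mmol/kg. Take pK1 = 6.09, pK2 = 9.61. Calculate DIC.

CA = [HCO3⁻] + 2[CO3²⁻] = (α₁ + 2α₂)·DIC
At pH 7.08: [H⁺]/K1 = 10^-0.99 = 0.10233, K2/[H⁺] = 10^-2.53 = 0.0029512
α₁ = 1/(1 + 0.10233 + 0.0029512) = 1/1.1053 = 0.9047; α₂ = α₁·K2/[H⁺] = 0.002670
α₁ + 2α₂ = 0.9101
DIC = CA / (α₁ + 2α₂) = 0.735 / 0.9101 = 0.808 mmol/kg

DIC = 0.808 mmol/kg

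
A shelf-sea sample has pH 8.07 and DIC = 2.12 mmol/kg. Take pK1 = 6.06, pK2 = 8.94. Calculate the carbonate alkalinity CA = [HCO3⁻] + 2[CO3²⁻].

CA = [HCO3⁻] + 2[CO3²⁻] = (α₁ + 2α₂)·DIC
At pH 8.07: [H⁺]/K1 = 10^-2.01 = 0.0097724, K2/[H⁺] = 10^-0.87 = 0.13490
α₁ = 1/(1 + 0.0097724 + 0.13490) = 1/1.1447 = 0.8736; α₂ = α₁·K2/[H⁺] = 0.1178
α₁ + 2α₂ = 1.1093
CA = 1.1093 × 2.12 = 2.35 mmol/kg

CA = 2.35 mmol/kg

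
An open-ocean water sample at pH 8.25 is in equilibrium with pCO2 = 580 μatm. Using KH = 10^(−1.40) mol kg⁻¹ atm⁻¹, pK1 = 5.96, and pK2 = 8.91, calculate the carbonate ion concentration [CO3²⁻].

[CO3²⁻] = 0.985 mmol/kg

[CO2*] = KH · pCO2 = 10^(−1.40) × 580×10^-6 = 2.309×10^-5 mol/kg
α₀ = 1/(1 + K1/[H⁺] + K1K2/[H⁺]²) = 1/(1 + 10^+2.29 + 10^+1.63) = 0.004190
DIC = [CO2*]/α₀ = 2.309×10^-5 / 0.004190 = 5.510 mmol/kg
[CO3²⁻] = α₂·DIC; α₂ = 0.1788, so [CO3²⁻] = 0.1788 × 5.510 = 0.985 mmol/kg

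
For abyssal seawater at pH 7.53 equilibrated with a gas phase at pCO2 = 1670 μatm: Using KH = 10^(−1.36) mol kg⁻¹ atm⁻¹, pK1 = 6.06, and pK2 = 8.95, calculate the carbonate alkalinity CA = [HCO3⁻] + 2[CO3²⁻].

[CO2*] = KH · pCO2 = 10^(−1.36) × 1670×10^-6 = 7.290×10^-5 mol/kg
α₀ = 1/(1 + K1/[H⁺] + K1K2/[H⁺]²) = 1/(1 + 10^+1.47 + 10^+0.05) = 0.03161
DIC = [CO2*]/α₀ = 7.290×10^-5 / 0.03161 = 2.306 mmol/kg
CA = (α₁ + 2α₂)·DIC = (0.9329 + 2×0.03547) × 2.306 = 2.31 mmol/kg

CA = 2.31 mmol/kg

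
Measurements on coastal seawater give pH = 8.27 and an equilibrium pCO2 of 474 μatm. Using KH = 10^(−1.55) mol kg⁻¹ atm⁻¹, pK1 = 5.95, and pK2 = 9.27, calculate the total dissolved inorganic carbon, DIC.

[CO2*] = KH · pCO2 = 10^(−1.55) × 474×10^-6 = 1.336×10^-5 mol/kg
α₀ = 1/(1 + K1/[H⁺] + K1K2/[H⁺]²) = 1/(1 + 10^+2.32 + 10^+1.32) = 0.004332
DIC = [CO2*]/α₀ = 1.336×10^-5 / 0.004332 = 3.08 mmol/kg

DIC = 3.08 mmol/kg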